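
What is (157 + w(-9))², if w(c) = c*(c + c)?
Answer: 101761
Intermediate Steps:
w(c) = 2*c² (w(c) = c*(2*c) = 2*c²)
(157 + w(-9))² = (157 + 2*(-9)²)² = (157 + 2*81)² = (157 + 162)² = 319² = 101761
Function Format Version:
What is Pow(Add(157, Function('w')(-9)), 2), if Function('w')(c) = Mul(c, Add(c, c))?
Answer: 101761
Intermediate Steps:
Function('w')(c) = Mul(2, Pow(c, 2)) (Function('w')(c) = Mul(c, Mul(2, c)) = Mul(2, Pow(c, 2)))
Pow(Add(157, Function('w')(-9)), 2) = Pow(Add(157, Mul(2, Pow(-9, 2))), 2) = Pow(Add(157, Mul(2, 81)), 2) = Pow(Add(157, 162), 2) = Pow(319, 2) = 101761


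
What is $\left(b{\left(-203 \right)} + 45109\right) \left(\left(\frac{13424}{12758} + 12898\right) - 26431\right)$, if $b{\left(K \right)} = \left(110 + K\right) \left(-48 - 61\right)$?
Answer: $- \frac{4768851017570}{6379} \approx -7.4759 \cdot 10^{8}$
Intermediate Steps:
$b{\left(K \right)} = -11990 - 109 K$ ($b{\left(K \right)} = \left(110 + K\right) \left(-109\right) = -11990 - 109 K$)
$\left(b{\left(-203 \right)} + 45109\right) \left(\left(\frac{13424}{12758} + 12898\right) - 26431\right) = \left(\left(-11990 - -22127\right) + 45109\right) \left(\left(\frac{13424}{12758} + 12898\right) - 26431\right) = \left(\left(-11990 + 22127\right) + 45109\right) \left(\left(13424 \cdot \frac{1}{12758} + 12898\right) - 26431\right) = \left(10137 + 45109\right) \left(\left(\frac{6712}{6379} + 12898\right) - 26431\right) = 55246 \left(\frac{82283054}{6379} - 26431\right) = 55246 \left(- \frac{86320295}{6379}\right) = - \frac{4768851017570}{6379}$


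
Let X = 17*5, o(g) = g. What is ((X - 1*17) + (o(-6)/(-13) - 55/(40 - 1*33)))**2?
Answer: 30415225/8281 ≈ 3672.9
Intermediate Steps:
X = 85
((X - 1*17) + (o(-6)/(-13) - 55/(40 - 1*33)))**2 = ((85 - 1*17) + (-6/(-13) - 55/(40 - 1*33)))**2 = ((85 - 17) + (-6*(-1/13) - 55/(40 - 33)))**2 = (68 + (6/13 - 55/7))**2 = (68 - 673/91)**2 = (5515/91)**2 = 30415225/8281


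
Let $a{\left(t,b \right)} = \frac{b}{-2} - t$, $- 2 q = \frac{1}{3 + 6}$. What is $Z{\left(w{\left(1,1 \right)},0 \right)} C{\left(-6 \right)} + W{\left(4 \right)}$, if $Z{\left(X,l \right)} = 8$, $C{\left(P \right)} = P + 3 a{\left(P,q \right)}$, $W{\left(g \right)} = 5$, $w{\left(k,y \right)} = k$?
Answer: $\frac{305}{3} \approx 101.67$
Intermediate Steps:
$q = - \frac{1}{18}$ ($q = - \frac{1}{2 \left(3 + 6\right)} = - \frac{1}{2 \cdot 9} = \left(- \frac{1}{2}\right) \frac{1}{9} = - \frac{1}{18} \approx -0.055556$)
$a{\left(t,b \right)} = - t - \frac{b}{2}$ ($a{\left(t,b \right)} = b \left(- \frac{1}{2}\right) - t = - \frac{b}{2} - t = - t - \frac{b}{2}$)
$C{\left(P \right)} = \frac{1}{12} - 2 P$ ($C{\left(P \right)} = P + 3 \left(- P - - \frac{1}{36}\right) = P + 3 \left(- P + \frac{1}{36}\right) = P + 3 \left(\frac{1}{36} - P\right) = P - \left(- \frac{1}{12} + 3 P\right) = \frac{1}{12} - 2 P$)
$Z{\left(w{\left(1,1 \right)},0 \right)} C{\left(-6 \right)} + W{\left(4 \right)} = 8 \left(\frac{1}{12} - -12\right) + 5 = 8 \left(\frac{1}{12} + 12\right) + 5 = 8 \cdot \frac{145}{12} + 5 = \frac{290}{3} + 5 = \frac{305}{3}$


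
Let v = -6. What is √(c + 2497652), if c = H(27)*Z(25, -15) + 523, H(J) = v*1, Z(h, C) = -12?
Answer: 3*√277583 ≈ 1580.6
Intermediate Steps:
H(J) = -6 (H(J) = -6*1 = -6)
c = 595 (c = -6*(-12) + 523 = 72 + 523 = 595)
√(c + 2497652) = √(595 + 2497652) = √2498247 = 3*√277583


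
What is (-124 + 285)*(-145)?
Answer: -23345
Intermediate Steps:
(-124 + 285)*(-145) = 161*(-145) = -23345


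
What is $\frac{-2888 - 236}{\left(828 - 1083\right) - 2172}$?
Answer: $\frac{3124}{2427} \approx 1.2872$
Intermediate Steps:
$\frac{-2888 - 236}{\left(828 - 1083\right) - 2172} = - \frac{3124}{-255 - 2172} = - \frac{3124}{-2427} = \left(-3124\right) \left(- \frac{1}{2427}\right) = \frac{3124}{2427}$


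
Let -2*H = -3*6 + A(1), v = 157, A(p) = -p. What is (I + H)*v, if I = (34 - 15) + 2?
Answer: 9577/2 ≈ 4788.5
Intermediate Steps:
I = 21 (I = 19 + 2 = 21)
H = 19/2 (H = -(-3*6 - 1*1)/2 = -(-18 - 1)/2 = -½*(-19) = 19/2 ≈ 9.5000)
(I + H)*v = (21 + 19/2)*157 = (61/2)*157 = 9577/2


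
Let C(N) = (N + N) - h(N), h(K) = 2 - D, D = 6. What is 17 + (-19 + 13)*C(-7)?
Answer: 77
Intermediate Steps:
h(K) = -4 (h(K) = 2 - 1*6 = 2 - 6 = -4)
C(N) = 4 + 2*N (C(N) = (N + N) - 1*(-4) = 2*N + 4 = 4 + 2*N)
17 + (-19 + 13)*C(-7) = 17 + (-19 + 13)*(4 + 2*(-7)) = 17 - 6*(4 - 14) = 17 - 6*(-10) = 17 + 60 = 77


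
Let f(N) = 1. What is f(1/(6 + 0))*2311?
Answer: 2311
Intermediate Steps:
f(1/(6 + 0))*2311 = 1*2311 = 2311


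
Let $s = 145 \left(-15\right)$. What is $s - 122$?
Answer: $-2297$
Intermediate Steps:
$s = -2175$
$s - 122 = -2175 - 122 = -2297$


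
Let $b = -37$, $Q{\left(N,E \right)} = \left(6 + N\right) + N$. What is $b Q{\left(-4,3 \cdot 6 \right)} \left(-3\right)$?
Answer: $-222$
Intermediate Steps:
$Q{\left(N,E \right)} = 6 + 2 N$
$b Q{\left(-4,3 \cdot 6 \right)} \left(-3\right) = - 37 \left(6 + 2 \left(-4\right)\right) \left(-3\right) = - 37 \left(6 - 8\right) \left(-3\right) = \left(-37\right) \left(-2\right) \left(-3\right) = 74 \left(-3\right) = -222$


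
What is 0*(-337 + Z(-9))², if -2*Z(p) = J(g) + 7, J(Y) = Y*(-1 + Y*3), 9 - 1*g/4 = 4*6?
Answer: 0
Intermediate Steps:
g = -60 (g = 36 - 16*6 = 36 - 4*24 = 36 - 96 = -60)
J(Y) = Y*(-1 + 3*Y)
Z(p) = -10867/2 (Z(p) = -(-60*(-1 + 3*(-60)) + 7)/2 = -(-60*(-1 - 180) + 7)/2 = -(-60*(-181) + 7)/2 = -(10860 + 7)/2 = -½*10867 = -10867/2)
0*(-337 + Z(-9))² = 0*(-337 - 10867/2)² = 0*(-11541/2)² = 0*(133194681/4) = 0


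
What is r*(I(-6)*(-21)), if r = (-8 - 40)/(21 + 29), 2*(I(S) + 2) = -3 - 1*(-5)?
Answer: -504/25 ≈ -20.160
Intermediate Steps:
I(S) = -1 (I(S) = -2 + (-3 - 1*(-5))/2 = -2 + (-3 + 5)/2 = -2 + (1/2)*2 = -2 + 1 = -1)
r = -24/25 (r = -48/50 = -48*1/50 = -24/25 ≈ -0.96000)
r*(I(-6)*(-21)) = -(-24)*(-21)/25 = -24/25*21 = -504/25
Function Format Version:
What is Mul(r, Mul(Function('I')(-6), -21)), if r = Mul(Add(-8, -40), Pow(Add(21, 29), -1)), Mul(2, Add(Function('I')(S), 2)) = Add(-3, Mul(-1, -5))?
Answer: Rational(-504, 25) ≈ -20.160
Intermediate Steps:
Function('I')(S) = -1 (Function('I')(S) = Add(-2, Mul(Rational(1, 2), Add(-3, Mul(-1, -5)))) = Add(-2, Mul(Rational(1, 2), Add(-3, 5))) = Add(-2, Mul(Rational(1, 2), 2)) = Add(-2, 1) = -1)
r = Rational(-24, 25) (r = Mul(-48, Pow(50, -1)) = Mul(-48, Rational(1, 50)) = Rational(-24, 25) ≈ -0.96000)
Mul(r, Mul(Function('I')(-6), -21)) = Mul(Rational(-24, 25), Mul(-1, -21)) = Mul(Rational(-24, 25), 21) = Rational(-504, 25)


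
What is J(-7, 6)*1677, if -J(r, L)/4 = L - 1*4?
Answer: -13416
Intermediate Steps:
J(r, L) = 16 - 4*L (J(r, L) = -4*(L - 1*4) = -4*(L - 4) = -4*(-4 + L) = 16 - 4*L)
J(-7, 6)*1677 = (16 - 4*6)*1677 = (16 - 24)*1677 = -8*1677 = -13416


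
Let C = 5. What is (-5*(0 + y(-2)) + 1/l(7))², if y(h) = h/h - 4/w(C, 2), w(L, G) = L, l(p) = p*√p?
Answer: (-49 + √7)²/2401 ≈ 0.89493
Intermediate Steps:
l(p) = p^(3/2)
y(h) = ⅕ (y(h) = h/h - 4/5 = 1 - 4*⅕ = 1 - ⅘ = ⅕)
(-5*(0 + y(-2)) + 1/l(7))² = (-5*(0 + ⅕) + 1/(7^(3/2)))² = (-5*⅕ + 1/(7*√7))² = (-1 + √7/49)²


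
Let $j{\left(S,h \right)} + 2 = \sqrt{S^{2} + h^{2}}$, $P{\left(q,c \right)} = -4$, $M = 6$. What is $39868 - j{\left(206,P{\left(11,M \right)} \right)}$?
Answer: $39870 - 2 \sqrt{10613} \approx 39664.0$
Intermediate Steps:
$j{\left(S,h \right)} = -2 + \sqrt{S^{2} + h^{2}}$
$39868 - j{\left(206,P{\left(11,M \right)} \right)} = 39868 - \left(-2 + \sqrt{206^{2} + \left(-4\right)^{2}}\right) = 39868 - \left(-2 + \sqrt{42436 + 16}\right) = 39868 - \left(-2 + \sqrt{42452}\right) = 39868 - \left(-2 + 2 \sqrt{10613}\right) = 39868 + \left(2 - 2 \sqrt{10613}\right) = 39870 - 2 \sqrt{10613}$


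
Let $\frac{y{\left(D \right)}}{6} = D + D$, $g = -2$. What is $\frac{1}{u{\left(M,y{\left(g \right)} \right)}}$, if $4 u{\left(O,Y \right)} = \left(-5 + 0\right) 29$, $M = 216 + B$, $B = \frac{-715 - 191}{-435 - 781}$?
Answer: $- \frac{4}{145} \approx -0.027586$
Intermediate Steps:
$B = \frac{453}{608}$ ($B = - \frac{906}{-1216} = \left(-906\right) \left(- \frac{1}{1216}\right) = \frac{453}{608} \approx 0.74507$)
$y{\left(D \right)} = 12 D$ ($y{\left(D \right)} = 6 \left(D + D\right) = 6 \cdot 2 D = 12 D$)
$M = \frac{131781}{608}$ ($M = 216 + \frac{453}{608} = \frac{131781}{608} \approx 216.75$)
$u{\left(O,Y \right)} = - \frac{145}{4}$ ($u{\left(O,Y \right)} = \frac{\left(-5 + 0\right) 29}{4} = \frac{\left(-5\right) 29}{4} = \frac{1}{4} \left(-145\right) = - \frac{145}{4}$)
$\frac{1}{u{\left(M,y{\left(g \right)} \right)}} = \frac{1}{- \frac{145}{4}} = - \frac{4}{145}$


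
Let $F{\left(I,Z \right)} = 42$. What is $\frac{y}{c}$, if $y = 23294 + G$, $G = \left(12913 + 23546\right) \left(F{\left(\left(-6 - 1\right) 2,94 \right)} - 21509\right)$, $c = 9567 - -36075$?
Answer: $- \frac{782642059}{45642} \approx -17147.0$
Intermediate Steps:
$c = 45642$ ($c = 9567 + 36075 = 45642$)
$G = -782665353$ ($G = \left(12913 + 23546\right) \left(42 - 21509\right) = 36459 \left(-21467\right) = -782665353$)
$y = -782642059$ ($y = 23294 - 782665353 = -782642059$)
$\frac{y}{c} = - \frac{782642059}{45642}$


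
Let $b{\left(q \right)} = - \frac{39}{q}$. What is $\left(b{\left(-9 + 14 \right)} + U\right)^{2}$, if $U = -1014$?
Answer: $\frac{26101881}{25} \approx 1.0441 \cdot 10^{6}$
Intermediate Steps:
$\left(b{\left(-9 + 14 \right)} + U\right)^{2} = \left(- \frac{39}{-9 + 14} - 1014\right)^{2} = \left(- \frac{39}{5} - 1014\right)^{2} = \left(- \frac{5109}{5}\right)^{2} = \frac{26101881}{25}$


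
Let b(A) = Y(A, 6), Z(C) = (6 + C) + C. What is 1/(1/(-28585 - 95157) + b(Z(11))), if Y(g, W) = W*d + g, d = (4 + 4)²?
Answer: 123742/50981703 ≈ 0.0024272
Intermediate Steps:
Z(C) = 6 + 2*C
d = 64 (d = 8² = 64)
Y(g, W) = g + 64*W (Y(g, W) = W*64 + g = 64*W + g = g + 64*W)
b(A) = 384 + A (b(A) = A + 64*6 = A + 384 = 384 + A)
1/(1/(-28585 - 95157) + b(Z(11))) = 1/(1/(-28585 - 95157) + (384 + (6 + 2*11))) = 1/(1/(-123742) + (384 + (6 + 22))) = 1/(-1/123742 + (384 + 28)) = 1/(-1/123742 + 412) = 1/(50981703/123742) = 123742/50981703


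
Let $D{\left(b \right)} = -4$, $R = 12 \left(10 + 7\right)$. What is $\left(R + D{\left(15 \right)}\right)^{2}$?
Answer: $40000$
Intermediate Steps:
$R = 204$ ($R = 12 \cdot 17 = 204$)
$\left(R + D{\left(15 \right)}\right)^{2} = \left(204 - 4\right)^{2} = 200^{2} = 40000$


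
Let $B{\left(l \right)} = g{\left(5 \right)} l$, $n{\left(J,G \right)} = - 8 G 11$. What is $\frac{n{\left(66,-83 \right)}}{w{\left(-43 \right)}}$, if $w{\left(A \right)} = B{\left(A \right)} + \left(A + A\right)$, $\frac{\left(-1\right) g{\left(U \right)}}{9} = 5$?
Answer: $\frac{7304}{1849} \approx 3.9502$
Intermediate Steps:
$n{\left(J,G \right)} = - 88 G$
$g{\left(U \right)} = -45$ ($g{\left(U \right)} = \left(-9\right) 5 = -45$)
$B{\left(l \right)} = - 45 l$
$w{\left(A \right)} = - 43 A$ ($w{\left(A \right)} = - 45 A + \left(A + A\right) = - 45 A + 2 A = - 43 A$)
$\frac{n{\left(66,-83 \right)}}{w{\left(-43 \right)}} = \frac{\left(-88\right) \left(-83\right)}{\left(-43\right) \left(-43\right)} = \frac{7304}{1849}$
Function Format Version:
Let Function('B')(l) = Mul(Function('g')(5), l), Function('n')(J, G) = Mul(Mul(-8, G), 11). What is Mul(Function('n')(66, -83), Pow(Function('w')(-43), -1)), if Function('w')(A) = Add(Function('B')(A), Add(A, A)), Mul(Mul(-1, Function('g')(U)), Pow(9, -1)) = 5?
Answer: Rational(7304, 1849) ≈ 3.9502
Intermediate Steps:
Function('n')(J, G) = Mul(-88, G)
Function('g')(U) = -45 (Function('g')(U) = Mul(-9, 5) = -45)
Function('B')(l) = Mul(-45, l)
Function('w')(A) = Mul(-43, A) (Function('w')(A) = Add(Mul(-45, A), Add(A, A)) = Add(Mul(-45, A), Mul(2, A)) = Mul(-43, A))
Mul(Function('n')(66, -83), Pow(Function('w')(-43), -1)) = Mul(Mul(-88, -83), Pow(Mul(-43, -43), -1)) = Mul(7304, Pow(1849, -1)) = Mul(7304, Rational(1, 1849)) = Rational(7304, 1849)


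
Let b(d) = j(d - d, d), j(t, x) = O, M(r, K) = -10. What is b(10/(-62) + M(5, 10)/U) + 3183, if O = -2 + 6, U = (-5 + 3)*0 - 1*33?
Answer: 3187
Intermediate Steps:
U = -33 (U = -2*0 - 33 = 0 - 33 = -33)
O = 4
j(t, x) = 4
b(d) = 4
b(10/(-62) + M(5, 10)/U) + 3183 = 4 + 3183 = 3187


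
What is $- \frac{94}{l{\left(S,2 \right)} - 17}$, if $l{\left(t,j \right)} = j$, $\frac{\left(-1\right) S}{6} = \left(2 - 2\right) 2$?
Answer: $\frac{94}{15} \approx 6.2667$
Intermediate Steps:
$S = 0$ ($S = - 6 \left(2 - 2\right) 2 = - 6 \cdot 0 \cdot 2 = \left(-6\right) 0 = 0$)
$- \frac{94}{l{\left(S,2 \right)} - 17} = - \frac{94}{2 - 17} = - \frac{94}{-15} = \left(-94\right) \left(- \frac{1}{15}\right) = \frac{94}{15}$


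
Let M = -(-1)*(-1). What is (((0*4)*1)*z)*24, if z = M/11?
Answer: 0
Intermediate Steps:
M = -1 (M = -1*1 = -1)
z = -1/11 ≈ -0.090909
(((0*4)*1)*z)*24 = (((0*4)*1)*(-1/11))*24 = ((0*1)*(-1/11))*24 = (0*(-1/11))*24 = 0*24 = 0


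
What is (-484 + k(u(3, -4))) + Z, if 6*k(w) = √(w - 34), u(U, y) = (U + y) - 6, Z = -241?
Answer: -725 + I*√41/6 ≈ -725.0 + 1.0672*I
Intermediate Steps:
u(U, y) = -6 + U + y
k(w) = √(-34 + w)/6 (k(w) = √(w - 34)/6 = √(-34 + w)/6)
(-484 + k(u(3, -4))) + Z = (-484 + √(-34 + (-6 + 3 - 4))/6) - 241 = (-484 + √(-34 - 7)/6) - 241 = (-484 + √(-41)/6) - 241 = (-484 + (I*√41)/6) - 241 = (-484 + I*√41/6) - 241 = -725 + I*√41/6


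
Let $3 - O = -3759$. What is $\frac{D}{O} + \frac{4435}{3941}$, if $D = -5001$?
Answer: $- \frac{1008157}{4942014} \approx -0.204$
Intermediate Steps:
$O = 3762$ ($O = 3 - -3759 = 3 + 3759 = 3762$)
$\frac{D}{O} + \frac{4435}{3941} = - \frac{5001}{3762} + \frac{4435}{3941} = \left(-5001\right) \frac{1}{3762} + 4435 \cdot \frac{1}{3941} = - \frac{1667}{1254} + \frac{4435}{3941} = - \frac{1008157}{4942014}$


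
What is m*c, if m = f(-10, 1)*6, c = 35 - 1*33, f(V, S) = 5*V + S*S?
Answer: -588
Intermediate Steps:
f(V, S) = S**2 + 5*V (f(V, S) = 5*V + S**2 = S**2 + 5*V)
c = 2 (c = 35 - 33 = 2)
m = -294 (m = (1**2 + 5*(-10))*6 = (1 - 50)*6 = -49*6 = -294)
m*c = -294*2 = -588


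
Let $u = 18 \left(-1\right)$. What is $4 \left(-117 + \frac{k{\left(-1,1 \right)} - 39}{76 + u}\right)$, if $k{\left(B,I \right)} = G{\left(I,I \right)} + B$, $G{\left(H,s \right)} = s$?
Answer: $- \frac{13650}{29} \approx -470.69$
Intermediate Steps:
$u = -18$
$k{\left(B,I \right)} = B + I$ ($k{\left(B,I \right)} = I + B = B + I$)
$4 \left(-117 + \frac{k{\left(-1,1 \right)} - 39}{76 + u}\right) = 4 \left(-117 + \frac{\left(-1 + 1\right) - 39}{76 - 18}\right) = 4 \left(-117 + \frac{0 - 39}{58}\right) = 4 \left(-117 - \frac{39}{58}\right) = 4 \left(- \frac{6825}{58}\right) = - \frac{13650}{29}$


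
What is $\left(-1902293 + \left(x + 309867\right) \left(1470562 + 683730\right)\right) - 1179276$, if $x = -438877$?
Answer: $-277928292489$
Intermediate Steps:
$\left(-1902293 + \left(x + 309867\right) \left(1470562 + 683730\right)\right) - 1179276 = \left(-1902293 + \left(-438877 + 309867\right) \left(1470562 + 683730\right)\right) - 1179276 = \left(-1902293 - 277925210920\right) - 1179276 = -277927113213 - 1179276 = -277928292489$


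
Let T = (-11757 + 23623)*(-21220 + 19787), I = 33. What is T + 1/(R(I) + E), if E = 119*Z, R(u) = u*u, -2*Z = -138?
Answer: -158136995399/9300 ≈ -1.7004e+7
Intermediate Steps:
Z = 69 (Z = -½*(-138) = 69)
R(u) = u²
E = 8211 (E = 119*69 = 8211)
T = -17003978 (T = 11866*(-1433) = -17003978)
T + 1/(R(I) + E) = -17003978 + 1/(33² + 8211) = -17003978 + 1/(1089 + 8211) = -17003978 + 1/9300 = -158136995399/9300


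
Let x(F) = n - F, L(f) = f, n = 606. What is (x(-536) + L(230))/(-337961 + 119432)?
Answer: -1372/218529 ≈ -0.0062783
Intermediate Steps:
x(F) = 606 - F
(x(-536) + L(230))/(-337961 + 119432) = ((606 - 1*(-536)) + 230)/(-337961 + 119432) = ((606 + 536) + 230)/(-218529) = (1142 + 230)*(-1/218529) = 1372*(-1/218529) = -1372/218529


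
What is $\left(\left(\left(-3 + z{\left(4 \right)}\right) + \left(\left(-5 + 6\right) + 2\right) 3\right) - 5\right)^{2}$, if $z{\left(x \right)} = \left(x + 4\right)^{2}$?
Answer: $4225$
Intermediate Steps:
$z{\left(x \right)} = \left(4 + x\right)^{2}$
$\left(\left(\left(-3 + z{\left(4 \right)}\right) + \left(\left(-5 + 6\right) + 2\right) 3\right) - 5\right)^{2} = \left(\left(\left(-3 + \left(4 + 4\right)^{2}\right) + \left(\left(-5 + 6\right) + 2\right) 3\right) - 5\right)^{2} = \left(\left(\left(-3 + 8^{2}\right) + \left(1 + 2\right) 3\right) - 5\right)^{2} = \left(\left(\left(-3 + 64\right) + 3 \cdot 3\right) - 5\right)^{2} = \left(\left(61 + 9\right) - 5\right)^{2} = \left(70 - 5\right)^{2} = 65^{2} = 4225$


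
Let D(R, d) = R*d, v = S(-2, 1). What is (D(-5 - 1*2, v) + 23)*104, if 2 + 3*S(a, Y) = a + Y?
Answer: 3120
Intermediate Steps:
S(a, Y) = -⅔ + Y/3 + a/3 (S(a, Y) = -⅔ + (a + Y)/3 = -⅔ + (Y + a)/3 = -⅔ + (Y/3 + a/3) = -⅔ + Y/3 + a/3)
v = -1 (v = -⅔ + (⅓)*1 + (⅓)*(-2) = -⅔ + ⅓ - ⅔ = -1)
(D(-5 - 1*2, v) + 23)*104 = ((-5 - 1*2)*(-1) + 23)*104 = ((-5 - 2)*(-1) + 23)*104 = (-7*(-1) + 23)*104 = (7 + 23)*104 = 30*104 = 3120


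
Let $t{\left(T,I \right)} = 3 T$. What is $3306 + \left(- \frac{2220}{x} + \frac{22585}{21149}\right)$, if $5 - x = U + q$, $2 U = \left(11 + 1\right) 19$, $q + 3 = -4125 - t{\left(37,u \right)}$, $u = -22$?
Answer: $\frac{28881011849}{8734537} \approx 3306.5$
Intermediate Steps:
$q = -4239$ ($q = -3 - \left(4125 + 3 \cdot 37\right) = -3 - 4236 = -4239$)
$U = 114$ ($U = \frac{\left(11 + 1\right) 19}{2} = \frac{12 \cdot 19}{2} = \frac{1}{2} \cdot 228 = 114$)
$x = 4130$ ($x = 5 - \left(114 - 4239\right) = 5 - -4125 = 5 + 4125 = 4130$)
$3306 + \left(- \frac{2220}{x} + \frac{22585}{21149}\right) = 3306 + \left(- \frac{2220}{4130} + \frac{22585}{21149}\right) = 3306 + \left(\left(-2220\right) \frac{1}{4130} + 22585 \cdot \frac{1}{21149}\right) = 3306 + \left(- \frac{222}{413} + \frac{22585}{21149}\right) = 3306 + \frac{4632527}{8734537} = \frac{28881011849}{8734537}$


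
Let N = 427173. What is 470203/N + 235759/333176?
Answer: 257370234035/142323791448 ≈ 1.8083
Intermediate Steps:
470203/N + 235759/333176 = 470203/427173 + 235759/333176 = 257370234035/142323791448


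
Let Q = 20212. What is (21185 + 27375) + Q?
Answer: 68772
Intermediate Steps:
(21185 + 27375) + Q = (21185 + 27375) + 20212 = 48560 + 20212 = 68772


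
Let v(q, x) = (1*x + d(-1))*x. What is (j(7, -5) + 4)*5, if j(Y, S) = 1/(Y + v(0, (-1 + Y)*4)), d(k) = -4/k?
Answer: 13585/679 ≈ 20.007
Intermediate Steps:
v(q, x) = x*(4 + x) (v(q, x) = (1*x - 4/(-1))*x = (x - 4*(-1))*x = (x + 4)*x = (4 + x)*x = x*(4 + x))
j(Y, S) = 1/(Y + 4*Y*(-4 + 4*Y)) (j(Y, S) = 1/(Y + ((-1 + Y)*4)*(4 + (-1 + Y)*4)) = 1/(Y + (-4 + 4*Y)*(4 + (-4 + 4*Y))) = 1/(Y + (-4 + 4*Y)*(4*Y)) = 1/(Y + 4*Y*(-4 + 4*Y)))
(j(7, -5) + 4)*5 = (1/(7*(-15 + 16*7)) + 4)*5 = (1/(7*(-15 + 112)) + 4)*5 = ((⅐)/97 + 4)*5 = ((⅐)*(1/97) + 4)*5 = (1/679 + 4)*5 = (2717/679)*5 = 13585/679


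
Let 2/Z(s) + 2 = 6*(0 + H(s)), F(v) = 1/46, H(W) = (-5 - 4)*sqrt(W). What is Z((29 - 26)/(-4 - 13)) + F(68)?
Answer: 711/50692 + 27*I*sqrt(51)/2204 ≈ 0.014026 + 0.087486*I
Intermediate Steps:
H(W) = -9*sqrt(W)
F(v) = 1/46
Z(s) = 2/(-2 - 54*sqrt(s)) (Z(s) = 2/(-2 + 6*(0 - 9*sqrt(s))) = 2/(-2 + 6*(-9*sqrt(s))) = 2/(-2 - 54*sqrt(s)))
Z((29 - 26)/(-4 - 13)) + F(68) = 1/(-1 - 27*sqrt(29 - 26)*(I*sqrt(17)/17)) + 1/46 = 1/(-1 - 27*sqrt(3)*(I*sqrt(17)/17)) + 1/46 = 1/(-1 - 27*I*sqrt(51)/17) + 1/46 = 1/46 + 1/(-1 - 27*I*sqrt(51)/17)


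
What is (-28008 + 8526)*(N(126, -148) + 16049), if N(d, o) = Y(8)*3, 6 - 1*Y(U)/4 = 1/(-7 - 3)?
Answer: -1570463502/5 ≈ -3.1409e+8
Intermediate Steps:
Y(U) = 122/5 (Y(U) = 24 - 4/(-7 - 3) = 24 - 4/(-10) = 24 - 4*(-⅒) = 24 + ⅖ = 122/5)
N(d, o) = 366/5 (N(d, o) = (122/5)*3 = 366/5)
(-28008 + 8526)*(N(126, -148) + 16049) = (-28008 + 8526)*(366/5 + 16049) = -19482*80611/5 = -1570463502/5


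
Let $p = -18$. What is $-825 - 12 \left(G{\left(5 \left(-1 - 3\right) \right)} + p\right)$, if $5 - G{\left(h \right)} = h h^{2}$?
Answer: $-96669$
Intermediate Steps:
$G{\left(h \right)} = 5 - h^{3}$ ($G{\left(h \right)} = 5 - h h^{2} = 5 - h^{3}$)
$-825 - 12 \left(G{\left(5 \left(-1 - 3\right) \right)} + p\right) = -825 - 12 \left(\left(5 - \left(5 \left(-1 - 3\right)\right)^{3}\right) - 18\right) = -825 - 12 \left(\left(5 - \left(5 \left(-4\right)\right)^{3}\right) - 18\right) = -825 - 12 \left(\left(5 - \left(-20\right)^{3}\right) - 18\right) = -825 - 12 \left(\left(5 - -8000\right) - 18\right) = -825 - 12 \left(\left(5 + 8000\right) - 18\right) = -825 - 12 \left(8005 - 18\right) = -825 - 12 \cdot 7987 = -825 - 95844 = -96669$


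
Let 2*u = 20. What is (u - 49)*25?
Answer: -975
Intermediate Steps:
u = 10 (u = (½)*20 = 10)
(u - 49)*25 = (10 - 49)*25 = -39*25 = -975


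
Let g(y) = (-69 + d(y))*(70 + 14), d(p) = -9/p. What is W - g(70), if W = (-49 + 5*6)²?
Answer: 30839/5 ≈ 6167.8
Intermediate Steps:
g(y) = -5796 - 756/y (g(y) = (-69 - 9/y)*(70 + 14) = (-69 - 9/y)*84 = -5796 - 756/y)
W = 361 (W = (-49 + 30)² = (-19)² = 361)
W - g(70) = 361 - (-5796 - 756/70) = 361 - (-5796 - 756*1/70) = 361 - (-5796 - 54/5) = 361 - 1*(-29034/5) = 361 + 29034/5 = 30839/5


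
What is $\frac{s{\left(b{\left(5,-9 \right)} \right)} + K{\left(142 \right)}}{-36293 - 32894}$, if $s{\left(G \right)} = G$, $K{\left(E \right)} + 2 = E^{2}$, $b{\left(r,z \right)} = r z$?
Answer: $- \frac{20117}{69187} \approx -0.29076$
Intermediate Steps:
$K{\left(E \right)} = -2 + E^{2}$
$\frac{s{\left(b{\left(5,-9 \right)} \right)} + K{\left(142 \right)}}{-36293 - 32894} = \frac{5 \left(-9\right) - \left(2 - 142^{2}\right)}{-36293 - 32894} = \frac{-45 + \left(-2 + 20164\right)}{-69187} = \left(-45 + 20162\right) \left(- \frac{1}{69187}\right) = 20117 \left(- \frac{1}{69187}\right) = - \frac{20117}{69187}$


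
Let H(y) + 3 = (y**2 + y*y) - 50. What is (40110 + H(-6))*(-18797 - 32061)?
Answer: -2040880682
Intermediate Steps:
H(y) = -53 + 2*y**2 (H(y) = -3 + ((y**2 + y*y) - 50) = -3 + ((y**2 + y**2) - 50) = -3 + (2*y**2 - 50) = -3 + (-50 + 2*y**2) = -53 + 2*y**2)
(40110 + H(-6))*(-18797 - 32061) = (40110 + (-53 + 2*(-6)**2))*(-18797 - 32061) = (40110 + (-53 + 2*36))*(-50858) = (40110 + (-53 + 72))*(-50858) = (40110 + 19)*(-50858) = 40129*(-50858) = -2040880682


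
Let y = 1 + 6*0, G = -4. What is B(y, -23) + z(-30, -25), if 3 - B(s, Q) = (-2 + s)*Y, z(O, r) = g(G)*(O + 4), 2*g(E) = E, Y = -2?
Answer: 53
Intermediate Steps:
g(E) = E/2
z(O, r) = -8 - 2*O (z(O, r) = ((1/2)*(-4))*(O + 4) = -2*(4 + O) = -8 - 2*O)
y = 1 (y = 1 + 0 = 1)
B(s, Q) = -1 + 2*s (B(s, Q) = 3 - (-2 + s)*(-2) = 3 - (4 - 2*s) = 3 + (-4 + 2*s) = -1 + 2*s)
B(y, -23) + z(-30, -25) = (-1 + 2*1) + (-8 - 2*(-30)) = (-1 + 2) + (-8 + 60) = 1 + 52 = 53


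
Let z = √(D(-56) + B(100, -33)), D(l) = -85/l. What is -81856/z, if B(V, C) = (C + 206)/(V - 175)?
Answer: 818560*I*√139146/3313 ≈ 92165.0*I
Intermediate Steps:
B(V, C) = (206 + C)/(-175 + V)
z = I*√139146/420 (z = √(-85/(-56) + (206 - 33)/(-175 + 100)) = √(-85*(-1/56) + 173/(-75)) = √(85/56 - 1/75*173) = √(85/56 - 173/75) = √(-3313/4200) = I*√139146/420 ≈ 0.88815*I)
-81856/z = -81856*(-10*I*√139146/3313) = -(-818560)*I*√139146/3313 = 818560*I*√139146/3313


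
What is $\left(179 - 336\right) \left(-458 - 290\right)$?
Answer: $117436$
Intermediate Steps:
$\left(179 - 336\right) \left(-458 - 290\right) = \left(179 - 336\right) \left(-748\right) = \left(-157\right) \left(-748\right) = 117436$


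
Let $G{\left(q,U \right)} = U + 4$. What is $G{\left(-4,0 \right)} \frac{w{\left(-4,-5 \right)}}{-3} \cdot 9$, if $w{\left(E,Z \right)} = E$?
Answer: $48$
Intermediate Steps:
$G{\left(q,U \right)} = 4 + U$
$G{\left(-4,0 \right)} \frac{w{\left(-4,-5 \right)}}{-3} \cdot 9 = \left(4 + 0\right) \left(- \frac{4}{-3}\right) 9 = 4 \left(\left(-4\right) \left(- \frac{1}{3}\right)\right) 9 = 4 \cdot \frac{4}{3} \cdot 9 = \frac{16}{3} \cdot 9 = 48$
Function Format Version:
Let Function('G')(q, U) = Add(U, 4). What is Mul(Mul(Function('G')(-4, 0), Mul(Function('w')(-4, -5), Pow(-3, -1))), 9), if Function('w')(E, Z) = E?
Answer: 48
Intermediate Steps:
Function('G')(q, U) = Add(4, U)
Mul(Mul(Function('G')(-4, 0), Mul(Function('w')(-4, -5), Pow(-3, -1))), 9) = Mul(Mul(Add(4, 0), Mul(-4, Pow(-3, -1))), 9) = Mul(Mul(4, Mul(-4, Rational(-1, 3))), 9) = Mul(Mul(4, Rational(4, 3)), 9) = Mul(Rational(16, 3), 9) = 48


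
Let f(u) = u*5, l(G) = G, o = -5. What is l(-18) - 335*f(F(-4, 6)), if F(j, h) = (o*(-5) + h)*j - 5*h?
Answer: 257932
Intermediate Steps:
F(j, h) = -5*h + j*(25 + h) (F(j, h) = (-5*(-5) + h)*j - 5*h = (25 + h)*j - 5*h = j*(25 + h) - 5*h = -5*h + j*(25 + h))
f(u) = 5*u
l(-18) - 335*f(F(-4, 6)) = -18 - 1675*(-5*6 + 25*(-4) + 6*(-4)) = -18 - 1675*(-30 - 100 - 24) = -18 - 1675*(-154) = -18 - 335*(-770) = -18 + 257950 = 257932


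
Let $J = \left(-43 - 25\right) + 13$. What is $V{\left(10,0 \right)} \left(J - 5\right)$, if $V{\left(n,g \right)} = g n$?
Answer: $0$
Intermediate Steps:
$J = -55$ ($J = -68 + 13 = -55$)
$V{\left(10,0 \right)} \left(J - 5\right) = 0 \cdot 10 \left(-55 - 5\right) = 0 \left(-60\right) = 0$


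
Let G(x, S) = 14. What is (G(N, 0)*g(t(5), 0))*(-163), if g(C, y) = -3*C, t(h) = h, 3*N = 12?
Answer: 34230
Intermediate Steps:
N = 4 (N = (⅓)*12 = 4)
(G(N, 0)*g(t(5), 0))*(-163) = (14*(-3*5))*(-163) = (14*(-15))*(-163) = -210*(-163) = 34230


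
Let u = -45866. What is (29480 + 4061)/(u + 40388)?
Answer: -33541/5478 ≈ -6.1229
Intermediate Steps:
(29480 + 4061)/(u + 40388) = (29480 + 4061)/(-45866 + 40388) = 33541/(-5478) = 33541*(-1/5478) = -33541/5478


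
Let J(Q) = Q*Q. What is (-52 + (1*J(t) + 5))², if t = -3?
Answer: 1444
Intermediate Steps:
J(Q) = Q²
(-52 + (1*J(t) + 5))² = (-52 + (1*(-3)² + 5))² = (-52 + (1*9 + 5))² = (-52 + (9 + 5))² = (-52 + 14)² = (-38)² = 1444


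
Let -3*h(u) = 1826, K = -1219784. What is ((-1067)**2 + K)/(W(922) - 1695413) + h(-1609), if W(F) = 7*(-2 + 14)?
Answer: -3095426869/5085987 ≈ -608.62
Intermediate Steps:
h(u) = -1826/3 (h(u) = -1/3*1826 = -1826/3)
W(F) = 84 (W(F) = 7*12 = 84)
((-1067)**2 + K)/(W(922) - 1695413) + h(-1609) = ((-1067)**2 - 1219784)/(84 - 1695413) - 1826/3 = (1138489 - 1219784)/(-1695329) - 1826/3 = -81295*(-1/1695329) - 1826/3 = 81295/1695329 - 1826/3 = -3095426869/5085987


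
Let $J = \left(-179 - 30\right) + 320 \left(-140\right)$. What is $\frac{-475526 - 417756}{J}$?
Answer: $\frac{893282}{45009} \approx 19.847$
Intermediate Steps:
$J = -45009$ ($J = -209 - 44800 = -45009$)
$\frac{-475526 - 417756}{J} = \frac{-475526 - 417756}{-45009} = \left(-893282\right) \left(- \frac{1}{45009}\right) = \frac{893282}{45009}$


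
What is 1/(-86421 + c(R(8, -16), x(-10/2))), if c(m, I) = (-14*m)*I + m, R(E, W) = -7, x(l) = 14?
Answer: -1/85056 ≈ -1.1757e-5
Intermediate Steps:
c(m, I) = m - 14*I*m (c(m, I) = -14*I*m + m = m - 14*I*m)
1/(-86421 + c(R(8, -16), x(-10/2))) = 1/(-86421 - 7*(1 - 14*14)) = 1/(-86421 - 7*(1 - 196)) = 1/(-86421 - 7*(-195)) = 1/(-86421 + 1365) = 1/(-85056) = -1/85056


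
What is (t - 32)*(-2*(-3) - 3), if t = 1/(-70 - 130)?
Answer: -19203/200 ≈ -96.015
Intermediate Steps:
t = -1/200 (t = 1/(-200) = -1/200 ≈ -0.0050000)
(t - 32)*(-2*(-3) - 3) = (-1/200 - 32)*(-2*(-3) - 3) = -6401*(6 - 3)/200 = -6401/200*3 = -19203/200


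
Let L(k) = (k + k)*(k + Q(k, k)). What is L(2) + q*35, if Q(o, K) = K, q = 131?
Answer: 4601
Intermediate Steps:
L(k) = 4*k² (L(k) = (k + k)*(k + k) = (2*k)*(2*k) = 4*k²)
L(2) + q*35 = 4*2² + 131*35 = 4*4 + 4585 = 16 + 4585 = 4601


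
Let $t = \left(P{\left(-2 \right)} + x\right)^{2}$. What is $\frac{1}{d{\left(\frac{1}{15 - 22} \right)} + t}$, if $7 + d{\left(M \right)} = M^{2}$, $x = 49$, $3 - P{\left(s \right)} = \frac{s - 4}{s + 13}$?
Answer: $\frac{5929}{16328734} \approx 0.0003631$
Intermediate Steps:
$P{\left(s \right)} = 3 - \frac{-4 + s}{13 + s}$ ($P{\left(s \right)} = 3 - \frac{s - 4}{s + 13} = 3 - \frac{-4 + s}{13 + s}$)
$t = \frac{334084}{121}$ ($t = \left(\frac{43 + 2 \left(-2\right)}{13 - 2} + 49\right)^{2} = \left(\frac{43 - 4}{11} + 49\right)^{2} = \left(\frac{1}{11} \cdot 39 + 49\right)^{2} = \left(\frac{39}{11} + 49\right)^{2} = \left(\frac{578}{11}\right)^{2} = \frac{334084}{121} \approx 2761.0$)
$d{\left(M \right)} = -7 + M^{2}$
$\frac{1}{d{\left(\frac{1}{15 - 22} \right)} + t} = \frac{1}{\left(-7 + \left(\frac{1}{15 - 22}\right)^{2}\right) + \frac{334084}{121}} = \frac{1}{\left(-7 + \left(\frac{1}{-7}\right)^{2}\right) + \frac{334084}{121}} = \frac{1}{\left(-7 + \left(- \frac{1}{7}\right)^{2}\right) + \frac{334084}{121}} = \frac{1}{\left(-7 + \frac{1}{49}\right) + \frac{334084}{121}} = \frac{1}{- \frac{342}{49} + \frac{334084}{121}} = \frac{1}{\frac{16328734}{5929}} = \frac{5929}{16328734}$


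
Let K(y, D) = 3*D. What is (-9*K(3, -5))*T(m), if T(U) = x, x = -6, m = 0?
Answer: -810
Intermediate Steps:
T(U) = -6
(-9*K(3, -5))*T(m) = -27*(-5)*(-6) = -9*(-15)*(-6) = 135*(-6) = -810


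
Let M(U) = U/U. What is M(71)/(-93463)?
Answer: -1/93463 ≈ -1.0699e-5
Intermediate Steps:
M(U) = 1
M(71)/(-93463) = 1/(-93463) = 1*(-1/93463) = -1/93463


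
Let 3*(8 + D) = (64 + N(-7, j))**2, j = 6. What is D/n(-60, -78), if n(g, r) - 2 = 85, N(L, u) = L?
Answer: 1075/87 ≈ 12.356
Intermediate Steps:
n(g, r) = 87 (n(g, r) = 2 + 85 = 87)
D = 1075 (D = -8 + (64 - 7)**2/3 = -8 + (1/3)*57**2 = -8 + (1/3)*3249 = -8 + 1083 = 1075)
D/n(-60, -78) = 1075/87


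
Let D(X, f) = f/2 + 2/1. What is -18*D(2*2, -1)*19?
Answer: -513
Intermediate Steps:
D(X, f) = 2 + f/2 (D(X, f) = f*(½) + 2*1 = f/2 + 2 = 2 + f/2)
-18*D(2*2, -1)*19 = -18*(2 + (½)*(-1))*19 = -18*(2 - ½)*19 = -18*3/2*19 = -27*19 = -513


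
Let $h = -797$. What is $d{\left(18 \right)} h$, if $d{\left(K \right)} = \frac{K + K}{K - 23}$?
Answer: $\frac{28692}{5} \approx 5738.4$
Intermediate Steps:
$d{\left(K \right)} = \frac{2 K}{-23 + K}$
$d{\left(18 \right)} h = 2 \cdot 18 \frac{1}{-23 + 18} \left(-797\right) = 2 \cdot 18 \frac{1}{-5} \left(-797\right) = 2 \cdot 18 \left(- \frac{1}{5}\right) \left(-797\right) = \left(- \frac{36}{5}\right) \left(-797\right) = \frac{28692}{5}$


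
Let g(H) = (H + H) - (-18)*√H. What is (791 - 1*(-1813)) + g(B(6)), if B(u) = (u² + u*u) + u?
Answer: 2760 + 18*√78 ≈ 2919.0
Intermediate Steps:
B(u) = u + 2*u² (B(u) = (u² + u²) + u = 2*u² + u = u + 2*u²)
g(H) = 2*H + 18*√H
(791 - 1*(-1813)) + g(B(6)) = (791 - 1*(-1813)) + (2*(6*(1 + 2*6)) + 18*√(6*(1 + 2*6))) = (791 + 1813) + (2*(6*(1 + 12)) + 18*√(6*(1 + 12))) = 2604 + (2*(6*13) + 18*√(6*13)) = 2604 + (2*78 + 18*√78) = 2604 + (156 + 18*√78) = 2760 + 18*√78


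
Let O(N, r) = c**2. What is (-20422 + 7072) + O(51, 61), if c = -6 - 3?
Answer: -13269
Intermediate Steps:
c = -9
O(N, r) = 81 (O(N, r) = (-9)**2 = 81)
(-20422 + 7072) + O(51, 61) = (-20422 + 7072) + 81 = -13350 + 81 = -13269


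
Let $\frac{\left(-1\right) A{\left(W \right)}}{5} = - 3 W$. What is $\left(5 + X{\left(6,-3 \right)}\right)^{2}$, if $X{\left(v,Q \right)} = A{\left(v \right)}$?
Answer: $9025$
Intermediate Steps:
$A{\left(W \right)} = 15 W$ ($A{\left(W \right)} = - 5 \left(- 3 W\right) = 15 W$)
$X{\left(v,Q \right)} = 15 v$
$\left(5 + X{\left(6,-3 \right)}\right)^{2} = \left(5 + 15 \cdot 6\right)^{2} = \left(5 + 90\right)^{2} = 95^{2} = 9025$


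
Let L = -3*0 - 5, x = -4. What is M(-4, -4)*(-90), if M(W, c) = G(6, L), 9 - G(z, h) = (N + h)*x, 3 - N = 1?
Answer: 270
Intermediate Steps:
N = 2 (N = 3 - 1*1 = 3 - 1 = 2)
L = -5 (L = 0 - 5 = -5)
G(z, h) = 17 + 4*h (G(z, h) = 9 - (2 + h)*(-4) = 9 - (-8 - 4*h) = 9 + (8 + 4*h) = 17 + 4*h)
M(W, c) = -3 (M(W, c) = 17 + 4*(-5) = 17 - 20 = -3)
M(-4, -4)*(-90) = -3*(-90) = 270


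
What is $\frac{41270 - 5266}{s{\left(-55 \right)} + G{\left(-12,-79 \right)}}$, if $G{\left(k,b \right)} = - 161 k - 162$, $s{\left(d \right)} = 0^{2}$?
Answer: $\frac{18002}{885} \approx 20.341$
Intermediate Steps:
$s{\left(d \right)} = 0$
$G{\left(k,b \right)} = -162 - 161 k$
$\frac{41270 - 5266}{s{\left(-55 \right)} + G{\left(-12,-79 \right)}} = \frac{41270 - 5266}{0 - -1770} = \frac{36004}{0 + \left(-162 + 1932\right)} = \frac{36004}{0 + 1770} = \frac{36004}{1770} = 36004 \cdot \frac{1}{1770} = \frac{18002}{885}$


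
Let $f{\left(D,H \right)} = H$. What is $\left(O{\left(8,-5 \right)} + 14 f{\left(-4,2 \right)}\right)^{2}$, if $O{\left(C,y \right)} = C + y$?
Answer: $961$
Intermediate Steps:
$\left(O{\left(8,-5 \right)} + 14 f{\left(-4,2 \right)}\right)^{2} = \left(\left(8 - 5\right) + 14 \cdot 2\right)^{2} = \left(3 + 28\right)^{2} = 31^{2} = 961$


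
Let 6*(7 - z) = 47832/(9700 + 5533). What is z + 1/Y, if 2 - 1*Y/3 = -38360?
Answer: 11354284907/1753105038 ≈ 6.4767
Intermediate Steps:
Y = 115086 (Y = 6 - 3*(-38360) = 6 + 115080 = 115086)
z = 98659/15233 (z = 7 - 7972/(9700 + 5533) = 7 - 7972/15233 = 98659/15233 ≈ 6.4767)
z + 1/Y = 98659/15233 + 1/115086 = 11354284907/1753105038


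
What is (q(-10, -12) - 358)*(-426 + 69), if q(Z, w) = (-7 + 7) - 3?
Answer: 128877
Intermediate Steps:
q(Z, w) = -3 (q(Z, w) = 0 - 3 = -3)
(q(-10, -12) - 358)*(-426 + 69) = (-3 - 358)*(-426 + 69) = -361*(-357) = 128877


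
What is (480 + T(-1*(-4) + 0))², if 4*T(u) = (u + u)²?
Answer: 246016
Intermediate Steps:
T(u) = u² (T(u) = (u + u)²/4 = (2*u)²/4 = (4*u²)/4 = u²)
(480 + T(-1*(-4) + 0))² = (480 + (-1*(-4) + 0)²)² = (480 + (4 + 0)²)² = (480 + 4²)² = (480 + 16)² = 496² = 246016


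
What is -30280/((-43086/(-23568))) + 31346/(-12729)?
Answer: -1514210318986/91406949 ≈ -16566.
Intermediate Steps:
-30280/((-43086/(-23568))) + 31346/(-12729) = -30280/((-43086*(-1/23568))) + 31346*(-1/12729) = -30280/7181/3928 - 31346/12729 = -30280*3928/7181 - 31346/12729 = -118939840/7181 - 31346/12729 = -1514210318986/91406949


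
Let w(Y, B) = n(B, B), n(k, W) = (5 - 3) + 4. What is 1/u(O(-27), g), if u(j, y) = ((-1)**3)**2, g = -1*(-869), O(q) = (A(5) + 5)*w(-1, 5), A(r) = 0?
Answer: 1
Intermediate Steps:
n(k, W) = 6 (n(k, W) = 2 + 4 = 6)
w(Y, B) = 6
O(q) = 30 (O(q) = (0 + 5)*6 = 5*6 = 30)
g = 869
u(j, y) = 1 (u(j, y) = (-1)**2 = 1)
1/u(O(-27), g) = 1/1 = 1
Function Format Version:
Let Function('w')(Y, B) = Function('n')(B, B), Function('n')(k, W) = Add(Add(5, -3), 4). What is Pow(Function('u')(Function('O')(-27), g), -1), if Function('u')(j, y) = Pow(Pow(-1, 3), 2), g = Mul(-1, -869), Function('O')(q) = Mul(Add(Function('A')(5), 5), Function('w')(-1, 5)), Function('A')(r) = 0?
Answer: 1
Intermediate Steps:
Function('n')(k, W) = 6 (Function('n')(k, W) = Add(2, 4) = 6)
Function('w')(Y, B) = 6
Function('O')(q) = 30 (Function('O')(q) = Mul(Add(0, 5), 6) = Mul(5, 6) = 30)
g = 869
Function('u')(j, y) = 1 (Function('u')(j, y) = Pow(-1, 2) = 1)
Pow(Function('u')(Function('O')(-27), g), -1) = Pow(1, -1) = 1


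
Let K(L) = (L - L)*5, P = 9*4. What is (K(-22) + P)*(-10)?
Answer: -360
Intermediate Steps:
P = 36
K(L) = 0 (K(L) = 0*5 = 0)
(K(-22) + P)*(-10) = (0 + 36)*(-10) = 36*(-10) = -360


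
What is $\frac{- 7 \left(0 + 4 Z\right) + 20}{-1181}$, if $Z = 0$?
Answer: $- \frac{20}{1181} \approx -0.016935$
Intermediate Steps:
$\frac{- 7 \left(0 + 4 Z\right) + 20}{-1181} = \frac{- 7 \left(0 + 4 \cdot 0\right) + 20}{-1181} = \left(- 7 \left(0 + 0\right) + 20\right) \left(- \frac{1}{1181}\right) = \left(\left(-7\right) 0 + 20\right) \left(- \frac{1}{1181}\right) = \left(0 + 20\right) \left(- \frac{1}{1181}\right) = 20 \left(- \frac{1}{1181}\right) = - \frac{20}{1181}$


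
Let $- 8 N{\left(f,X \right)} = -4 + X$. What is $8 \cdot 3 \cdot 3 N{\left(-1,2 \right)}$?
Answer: $18$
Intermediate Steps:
$N{\left(f,X \right)} = \frac{1}{2} - \frac{X}{8}$ ($N{\left(f,X \right)} = - \frac{-4 + X}{8} = \frac{1}{2} - \frac{X}{8}$)
$8 \cdot 3 \cdot 3 N{\left(-1,2 \right)} = 8 \cdot 3 \cdot 3 \left(\frac{1}{2} - \frac{1}{4}\right) = 24 \cdot 3 \left(\frac{1}{2} - \frac{1}{4}\right) = 72 \cdot \frac{1}{4} = 18$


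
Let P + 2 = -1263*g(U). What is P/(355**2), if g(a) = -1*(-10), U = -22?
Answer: -12632/126025 ≈ -0.10023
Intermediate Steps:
g(a) = 10
P = -12632 (P = -2 - 1263*10 = -2 - 12630 = -12632)
P/(355**2) = -12632/(355**2) = -12632/126025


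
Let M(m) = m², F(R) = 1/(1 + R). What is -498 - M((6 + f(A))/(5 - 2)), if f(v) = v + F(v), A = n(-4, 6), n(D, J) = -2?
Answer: -499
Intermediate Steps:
A = -2
f(v) = v + 1/(1 + v)
-498 - M((6 + f(A))/(5 - 2)) = -498 - ((6 + (1 - 2*(1 - 2))/(1 - 2))/(5 - 2))² = -498 - ((6 + (1 - 2*(-1))/(-1))/3)² = -498 - ((6 - (1 + 2))*(⅓))² = -498 - ((6 - 1*3)*(⅓))² = -498 - ((6 - 3)*(⅓))² = -498 - (3*(⅓))² = -498 - 1*1² = -498 - 1*1 = -498 - 1 = -499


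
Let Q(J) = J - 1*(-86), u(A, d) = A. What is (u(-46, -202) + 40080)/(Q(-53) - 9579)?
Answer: -541/129 ≈ -4.1938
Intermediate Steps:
Q(J) = 86 + J (Q(J) = J + 86 = 86 + J)
(u(-46, -202) + 40080)/(Q(-53) - 9579) = (-46 + 40080)/((86 - 53) - 9579) = 40034/(33 - 9579) = 40034/(-9546) = 40034*(-1/9546) = -541/129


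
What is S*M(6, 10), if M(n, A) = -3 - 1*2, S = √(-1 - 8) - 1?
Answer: 5 - 15*I ≈ 5.0 - 15.0*I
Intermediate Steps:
S = -1 + 3*I (S = √(-9) - 1 = 3*I - 1 = -1 + 3*I ≈ -1.0 + 3.0*I)
M(n, A) = -5 (M(n, A) = -3 - 2 = -5)
S*M(6, 10) = (-1 + 3*I)*(-5) = 5 - 15*I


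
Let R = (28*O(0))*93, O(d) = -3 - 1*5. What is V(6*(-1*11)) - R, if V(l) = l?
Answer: 20766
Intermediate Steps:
O(d) = -8 (O(d) = -3 - 5 = -8)
R = -20832 (R = (28*(-8))*93 = -224*93 = -20832)
V(6*(-1*11)) - R = 6*(-1*11) - 1*(-20832) = 6*(-11) + 20832 = -66 + 20832 = 20766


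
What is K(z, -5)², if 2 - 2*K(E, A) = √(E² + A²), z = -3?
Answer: 19/2 - √34 ≈ 3.6690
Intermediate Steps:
K(E, A) = 1 - √(A² + E²)/2 (K(E, A) = 1 - √(E² + A²)/2 = 1 - √(A² + E²)/2)
K(z, -5)² = (1 - √((-5)² + (-3)²)/2)² = (1 - √(25 + 9)/2)² = (1 - √34/2)²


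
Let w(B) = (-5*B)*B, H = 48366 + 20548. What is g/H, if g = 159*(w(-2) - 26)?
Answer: -3657/34457 ≈ -0.10613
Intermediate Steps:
H = 68914
w(B) = -5*B**2
g = -7314 (g = 159*(-5*(-2)**2 - 26) = 159*(-5*4 - 26) = 159*(-20 - 26) = 159*(-46) = -7314)
g/H = -7314/68914 = -7314*1/68914 = -3657/34457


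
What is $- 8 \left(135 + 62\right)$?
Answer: $-1576$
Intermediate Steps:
$- 8 \left(135 + 62\right) = \left(-8\right) 197 = -1576$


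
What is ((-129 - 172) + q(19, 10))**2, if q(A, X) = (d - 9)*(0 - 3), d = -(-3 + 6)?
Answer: 70225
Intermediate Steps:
d = -3 (d = -1*3 = -3)
q(A, X) = 36 (q(A, X) = (-3 - 9)*(0 - 3) = -12*(-3) = 36)
((-129 - 172) + q(19, 10))**2 = ((-129 - 172) + 36)**2 = (-301 + 36)**2 = (-265)**2 = 70225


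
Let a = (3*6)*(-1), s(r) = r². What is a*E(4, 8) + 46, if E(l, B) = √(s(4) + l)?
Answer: 46 - 36*√5 ≈ -34.498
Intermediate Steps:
E(l, B) = √(16 + l) (E(l, B) = √(4² + l) = √(16 + l))
a = -18 (a = 18*(-1) = -18)
a*E(4, 8) + 46 = -18*√(16 + 4) + 46 = -36*√5 + 46 = 46 - 36*√5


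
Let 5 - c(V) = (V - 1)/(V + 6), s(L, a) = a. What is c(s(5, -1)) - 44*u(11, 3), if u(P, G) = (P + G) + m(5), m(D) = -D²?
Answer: 2447/5 ≈ 489.40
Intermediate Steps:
u(P, G) = -25 + G + P (u(P, G) = (P + G) - 1*5² = (G + P) - 1*25 = (G + P) - 25 = -25 + G + P)
c(V) = 5 - (-1 + V)/(6 + V) (c(V) = 5 - (V - 1)/(V + 6) = 5 - (-1 + V)/(6 + V))
c(s(5, -1)) - 44*u(11, 3) = (31 + 4*(-1))/(6 - 1) - 44*(-25 + 3 + 11) = (31 - 4)/5 - 44*(-11) = (⅕)*27 + 484 = 27/5 + 484 = 2447/5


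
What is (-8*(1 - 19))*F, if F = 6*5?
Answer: 4320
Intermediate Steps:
F = 30
(-8*(1 - 19))*F = -8*(1 - 19)*30 = -8*(-18)*30 = 144*30 = 4320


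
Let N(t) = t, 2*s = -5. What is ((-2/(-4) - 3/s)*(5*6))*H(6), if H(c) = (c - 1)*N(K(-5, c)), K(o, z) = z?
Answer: 1530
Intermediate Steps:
s = -5/2 (s = (½)*(-5) = -5/2 ≈ -2.5000)
H(c) = c*(-1 + c) (H(c) = (c - 1)*c = (-1 + c)*c = c*(-1 + c))
((-2/(-4) - 3/s)*(5*6))*H(6) = ((-2/(-4) - 3/(-5/2))*(5*6))*(6*(-1 + 6)) = ((-2*(-¼) - 3*(-⅖))*30)*(6*5) = ((½ + 6/5)*30)*30 = ((17/10)*30)*30 = 51*30 = 1530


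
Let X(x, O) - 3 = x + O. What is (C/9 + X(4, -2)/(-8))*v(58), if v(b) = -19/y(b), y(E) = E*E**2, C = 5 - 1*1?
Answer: 247/14048064 ≈ 1.7582e-5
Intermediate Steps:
X(x, O) = 3 + O + x (X(x, O) = 3 + (x + O) = 3 + (O + x) = 3 + O + x)
C = 4 (C = 5 - 1 = 4)
y(E) = E**3
v(b) = -19/b**3
(C/9 + X(4, -2)/(-8))*v(58) = (4/9 + (3 - 2 + 4)/(-8))*(-19/58**3) = (4*(1/9) + 5*(-1/8))*(-19*1/195112) = (4/9 - 5/8)*(-19/195112) = -13/72*(-19/195112) = 247/14048064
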